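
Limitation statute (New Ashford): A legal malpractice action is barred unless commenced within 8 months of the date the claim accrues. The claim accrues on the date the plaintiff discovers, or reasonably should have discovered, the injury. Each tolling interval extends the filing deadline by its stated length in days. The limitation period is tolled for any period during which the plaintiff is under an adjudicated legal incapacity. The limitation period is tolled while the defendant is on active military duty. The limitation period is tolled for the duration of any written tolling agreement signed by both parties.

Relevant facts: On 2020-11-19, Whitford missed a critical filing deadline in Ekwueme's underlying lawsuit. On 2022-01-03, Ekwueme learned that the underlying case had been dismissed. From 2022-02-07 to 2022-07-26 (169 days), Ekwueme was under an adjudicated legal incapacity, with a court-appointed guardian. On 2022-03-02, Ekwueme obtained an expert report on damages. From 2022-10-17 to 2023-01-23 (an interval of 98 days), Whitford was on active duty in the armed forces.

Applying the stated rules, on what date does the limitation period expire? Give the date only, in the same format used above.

2023-05-28

Accrual is tied to discovery, so the period began on 2022-01-03 rather than on 2020-11-19 when the act occurred.
8 months from 2022-01-03 is 2022-09-03.
Because the plaintiff's legal incapacity ran from 2022-02-07 to 2022-07-26, the deadline is extended by 169 days to 2023-02-19.
The defendant's active military service from 2022-10-17 to 2023-01-23 tolled the period for 98 days, extending the deadline to 2023-05-28.
The other events in the timeline have no effect on the limitation period under the stated rules.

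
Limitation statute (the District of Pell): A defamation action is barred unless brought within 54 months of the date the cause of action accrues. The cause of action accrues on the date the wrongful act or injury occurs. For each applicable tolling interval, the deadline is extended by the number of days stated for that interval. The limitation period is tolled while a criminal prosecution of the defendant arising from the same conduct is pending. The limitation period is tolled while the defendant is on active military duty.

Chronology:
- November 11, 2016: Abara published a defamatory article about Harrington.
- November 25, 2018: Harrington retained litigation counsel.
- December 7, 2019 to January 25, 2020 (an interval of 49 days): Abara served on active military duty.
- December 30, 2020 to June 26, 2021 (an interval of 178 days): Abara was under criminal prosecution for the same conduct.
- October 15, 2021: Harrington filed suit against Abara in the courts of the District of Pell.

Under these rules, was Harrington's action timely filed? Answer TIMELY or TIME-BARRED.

The limitation period began to run on November 11, 2016.
Adding the 54 months base period to November 11, 2016 gives a deadline of May 11, 2021, before any tolling.
The defendant's active military service from December 7, 2019 to January 25, 2020 tolled the period for 49 days, extending the deadline to June 29, 2021.
The period was tolled for 178 days by the pending criminal prosecution (December 30, 2020 to June 26, 2021), pushing the deadline to December 24, 2021.
The other events in the timeline have no effect on the limitation period under the stated rules.
Harrington filed on October 15, 2021, before the December 24, 2021 deadline, so the action is timely.

TIMELY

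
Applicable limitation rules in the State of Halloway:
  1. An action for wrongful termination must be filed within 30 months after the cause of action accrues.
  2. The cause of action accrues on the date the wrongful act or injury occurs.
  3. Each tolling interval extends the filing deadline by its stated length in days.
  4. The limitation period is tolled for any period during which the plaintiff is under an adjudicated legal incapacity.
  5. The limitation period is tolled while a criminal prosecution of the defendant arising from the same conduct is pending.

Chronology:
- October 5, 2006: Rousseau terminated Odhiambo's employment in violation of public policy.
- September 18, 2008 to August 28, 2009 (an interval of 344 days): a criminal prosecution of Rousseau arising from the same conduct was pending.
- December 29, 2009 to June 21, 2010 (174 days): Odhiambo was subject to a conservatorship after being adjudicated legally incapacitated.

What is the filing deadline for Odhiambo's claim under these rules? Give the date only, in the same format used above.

The cause of action accrued on October 5, 2006, the date of the act.
Adding the 30 months base period to October 5, 2006 gives a deadline of April 5, 2009, before any tolling.
Because the pending criminal prosecution ran from September 18, 2008 to August 28, 2009, the deadline is extended by 344 days to March 15, 2010.
The plaintiff's legal incapacity from December 29, 2009 to June 21, 2010 tolled the period for 174 days, extending the deadline to September 5, 2010.

September 5, 2010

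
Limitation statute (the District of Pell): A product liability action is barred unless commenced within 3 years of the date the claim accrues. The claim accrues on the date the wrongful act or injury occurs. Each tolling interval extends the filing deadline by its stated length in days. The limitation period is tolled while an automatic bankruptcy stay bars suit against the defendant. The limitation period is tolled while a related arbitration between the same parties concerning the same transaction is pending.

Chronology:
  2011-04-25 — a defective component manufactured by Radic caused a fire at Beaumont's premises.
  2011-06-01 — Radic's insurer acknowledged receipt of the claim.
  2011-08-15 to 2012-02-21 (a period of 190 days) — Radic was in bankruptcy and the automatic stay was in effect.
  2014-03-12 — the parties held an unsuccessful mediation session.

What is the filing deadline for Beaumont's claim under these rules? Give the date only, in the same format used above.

The claim accrued on 2011-04-25, when the wrongful act occurred.
The untolled deadline — 3 years after 2011-04-25 — is 2014-04-25.
The period was tolled for 190 days by the automatic bankruptcy stay (2011-08-15 to 2012-02-21), pushing the deadline to 2014-11-01.
The other events in the timeline have no effect on the limitation period under the stated rules.

2014-11-01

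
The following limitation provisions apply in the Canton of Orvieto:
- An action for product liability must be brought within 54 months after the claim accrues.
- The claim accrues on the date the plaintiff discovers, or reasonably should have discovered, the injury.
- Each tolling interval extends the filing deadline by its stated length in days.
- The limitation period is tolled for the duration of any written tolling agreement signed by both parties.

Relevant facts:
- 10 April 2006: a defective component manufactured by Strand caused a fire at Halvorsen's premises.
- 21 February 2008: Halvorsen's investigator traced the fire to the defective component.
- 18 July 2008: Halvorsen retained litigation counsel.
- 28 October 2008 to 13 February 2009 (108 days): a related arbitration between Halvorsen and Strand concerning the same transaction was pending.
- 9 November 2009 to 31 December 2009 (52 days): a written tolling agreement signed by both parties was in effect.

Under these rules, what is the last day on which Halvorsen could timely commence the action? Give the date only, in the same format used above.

The claim did not accrue until Halvorsen discovered the injury on 21 February 2008; the 10 April 2006 act date does not start the clock under the stated rule.
54 months from 21 February 2008 is 21 August 2012.
The written tolling agreement from 9 November 2009 to 31 December 2009 tolled the period for 52 days, extending the deadline to 12 October 2012.
No stated provision tolls the period for a pending arbitration, so the interval from 28 October 2008 to 13 February 2009 has no effect on the deadline.
Nothing else in the chronology tolls or restarts the period.

12 October 2012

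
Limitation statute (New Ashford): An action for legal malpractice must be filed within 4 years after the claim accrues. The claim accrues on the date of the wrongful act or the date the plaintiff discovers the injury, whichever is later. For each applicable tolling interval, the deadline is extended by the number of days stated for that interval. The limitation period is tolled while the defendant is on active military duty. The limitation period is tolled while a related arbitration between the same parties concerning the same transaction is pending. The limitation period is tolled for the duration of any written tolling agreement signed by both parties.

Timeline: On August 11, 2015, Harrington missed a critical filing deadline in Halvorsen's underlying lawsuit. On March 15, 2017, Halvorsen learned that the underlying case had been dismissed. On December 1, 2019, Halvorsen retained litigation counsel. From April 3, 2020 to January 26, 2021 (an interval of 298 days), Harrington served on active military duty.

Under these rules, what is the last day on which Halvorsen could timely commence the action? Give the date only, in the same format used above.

January 7, 2022

Taking the later of the act (August 11, 2015) and discovery (March 15, 2017), the claim accrued on March 15, 2017.
The untolled deadline — 4 years after March 15, 2017 — is March 15, 2021.
The defendant's active military service from April 3, 2020 to January 26, 2021 tolled the period for 298 days, extending the deadline to January 7, 2022.
None of the other events listed affects the running of the period under the stated rules.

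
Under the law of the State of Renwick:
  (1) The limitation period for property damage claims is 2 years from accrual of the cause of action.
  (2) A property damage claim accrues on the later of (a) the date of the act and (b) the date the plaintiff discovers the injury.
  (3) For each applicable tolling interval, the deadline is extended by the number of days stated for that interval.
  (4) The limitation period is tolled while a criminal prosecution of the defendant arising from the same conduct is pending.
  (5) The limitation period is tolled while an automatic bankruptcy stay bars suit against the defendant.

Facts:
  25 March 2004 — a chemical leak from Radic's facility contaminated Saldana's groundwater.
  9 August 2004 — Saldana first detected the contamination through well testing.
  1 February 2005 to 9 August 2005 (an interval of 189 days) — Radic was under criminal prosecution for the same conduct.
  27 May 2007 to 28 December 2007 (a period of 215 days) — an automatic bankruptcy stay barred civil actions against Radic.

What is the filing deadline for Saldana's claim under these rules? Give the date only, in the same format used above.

Taking the later of the act (25 March 2004) and discovery (9 August 2004), the claim accrued on 9 August 2004.
2 years from 9 August 2004 is 9 August 2006.
Because the pending criminal prosecution ran from 1 February 2005 to 9 August 2005, the deadline is extended by 189 days to 14 February 2007.
The automatic bankruptcy stay from 27 May 2007 to 28 December 2007 began after the period had already run on 14 February 2007, so it has no tolling effect.

14 February 2007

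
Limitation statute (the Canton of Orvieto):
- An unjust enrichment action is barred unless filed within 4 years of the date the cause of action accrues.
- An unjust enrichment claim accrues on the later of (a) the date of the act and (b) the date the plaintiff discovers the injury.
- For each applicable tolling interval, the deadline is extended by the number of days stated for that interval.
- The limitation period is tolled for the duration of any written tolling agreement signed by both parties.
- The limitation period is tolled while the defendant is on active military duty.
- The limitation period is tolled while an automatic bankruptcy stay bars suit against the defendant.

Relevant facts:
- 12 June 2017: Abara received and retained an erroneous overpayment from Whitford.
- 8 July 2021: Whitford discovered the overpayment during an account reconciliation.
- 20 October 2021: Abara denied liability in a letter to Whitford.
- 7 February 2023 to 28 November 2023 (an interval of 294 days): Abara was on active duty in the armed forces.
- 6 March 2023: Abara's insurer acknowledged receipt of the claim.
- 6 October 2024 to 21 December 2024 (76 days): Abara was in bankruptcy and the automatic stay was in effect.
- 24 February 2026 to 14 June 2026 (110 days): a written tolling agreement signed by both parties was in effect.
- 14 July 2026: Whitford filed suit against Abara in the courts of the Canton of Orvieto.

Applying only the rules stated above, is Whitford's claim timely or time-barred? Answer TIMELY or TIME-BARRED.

Taking the later of the act (12 June 2017) and discovery (8 July 2021), the claim accrued on 8 July 2021.
The untolled deadline — 4 years after 8 July 2021 — is 8 July 2025.
Because the defendant's active military service ran from 7 February 2023 to 28 November 2023, the deadline is extended by 294 days to 28 April 2026.
The automatic bankruptcy stay from 6 October 2024 to 21 December 2024 tolled the period for 76 days, extending the deadline to 13 July 2026.
The written tolling agreement from 24 February 2026 to 14 June 2026 tolled the period for 110 days, extending the deadline to 31 October 2026.
None of the other events listed affects the running of the period under the stated rules.
Filing on 14 July 2026 beat the 31 October 2026 deadline — the action is timely.

TIMELY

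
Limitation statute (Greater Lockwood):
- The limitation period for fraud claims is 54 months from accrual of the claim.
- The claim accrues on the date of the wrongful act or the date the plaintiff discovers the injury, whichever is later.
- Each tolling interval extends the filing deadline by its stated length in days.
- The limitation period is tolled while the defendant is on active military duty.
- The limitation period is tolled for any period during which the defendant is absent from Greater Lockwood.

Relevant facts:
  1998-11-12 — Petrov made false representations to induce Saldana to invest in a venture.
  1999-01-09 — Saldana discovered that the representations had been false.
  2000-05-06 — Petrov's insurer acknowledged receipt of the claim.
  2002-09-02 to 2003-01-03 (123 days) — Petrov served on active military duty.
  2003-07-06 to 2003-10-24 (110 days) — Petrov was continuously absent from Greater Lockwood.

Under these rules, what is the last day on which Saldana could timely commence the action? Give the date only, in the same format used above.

The claim accrued on 1999-01-09 — the later of the 1998-11-12 act and the 1999-01-09 discovery.
The untolled deadline — 54 months after 1999-01-09 — is 2003-07-09.
Because the defendant's active military service ran from 2002-09-02 to 2003-01-03, the deadline is extended by 123 days to 2003-11-09.
Because the defendant's absence from the jurisdiction ran from 2003-07-06 to 2003-10-24, the deadline is extended by 110 days to 2004-02-27.
The other events in the timeline have no effect on the limitation period under the stated rules.

2004-02-27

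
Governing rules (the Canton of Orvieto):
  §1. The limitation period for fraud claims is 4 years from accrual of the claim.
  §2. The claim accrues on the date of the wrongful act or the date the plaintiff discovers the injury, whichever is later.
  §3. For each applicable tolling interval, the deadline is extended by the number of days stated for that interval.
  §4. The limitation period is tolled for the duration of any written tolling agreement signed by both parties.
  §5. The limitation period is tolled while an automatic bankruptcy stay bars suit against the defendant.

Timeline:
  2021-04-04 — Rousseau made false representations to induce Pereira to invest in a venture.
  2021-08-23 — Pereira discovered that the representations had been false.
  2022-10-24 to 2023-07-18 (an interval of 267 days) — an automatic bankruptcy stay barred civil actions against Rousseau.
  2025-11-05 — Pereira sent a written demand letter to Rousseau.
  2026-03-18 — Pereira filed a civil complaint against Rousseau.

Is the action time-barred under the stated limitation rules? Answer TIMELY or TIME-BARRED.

TIMELY

The claim accrued on 2021-08-23 — the later of the 2021-04-04 act and the 2021-08-23 discovery.
4 years from 2021-08-23 is 2025-08-23.
The automatic bankruptcy stay from 2022-10-24 to 2023-07-18 tolled the period for 267 days, extending the deadline to 2026-05-17.
The other events in the timeline have no effect on the limitation period under the stated rules.
The 2026-03-18 filing precedes the 2026-05-17 deadline; the claim is timely.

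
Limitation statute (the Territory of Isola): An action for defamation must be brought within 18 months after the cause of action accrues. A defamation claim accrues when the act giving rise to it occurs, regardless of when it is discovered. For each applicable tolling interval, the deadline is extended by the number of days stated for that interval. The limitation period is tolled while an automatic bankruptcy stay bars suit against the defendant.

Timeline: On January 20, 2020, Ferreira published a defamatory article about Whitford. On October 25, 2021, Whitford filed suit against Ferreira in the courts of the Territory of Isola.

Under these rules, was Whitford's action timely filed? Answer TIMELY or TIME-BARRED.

The limitation period began to run on January 20, 2020.
The untolled deadline — 18 months after January 20, 2020 — is July 20, 2021.
The October 25, 2021 filing falls after the July 20, 2021 deadline; the claim is time-barred.

TIME-BARRED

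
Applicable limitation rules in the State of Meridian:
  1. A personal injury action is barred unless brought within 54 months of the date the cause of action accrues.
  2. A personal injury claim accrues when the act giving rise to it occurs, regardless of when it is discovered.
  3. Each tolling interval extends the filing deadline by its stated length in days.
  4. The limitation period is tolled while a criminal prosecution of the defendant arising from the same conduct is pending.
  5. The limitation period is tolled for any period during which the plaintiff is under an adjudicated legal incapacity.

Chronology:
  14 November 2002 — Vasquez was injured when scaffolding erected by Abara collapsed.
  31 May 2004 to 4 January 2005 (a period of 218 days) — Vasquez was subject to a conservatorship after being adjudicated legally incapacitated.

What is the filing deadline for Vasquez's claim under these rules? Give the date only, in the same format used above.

The cause of action accrued on 14 November 2002, the date of the act.
Adding the 54 months base period to 14 November 2002 gives a deadline of 14 May 2007, before any tolling.
The period was tolled for 218 days by the plaintiff's legal incapacity (31 May 2004 to 4 January 2005), pushing the deadline to 18 December 2007.

18 December 2007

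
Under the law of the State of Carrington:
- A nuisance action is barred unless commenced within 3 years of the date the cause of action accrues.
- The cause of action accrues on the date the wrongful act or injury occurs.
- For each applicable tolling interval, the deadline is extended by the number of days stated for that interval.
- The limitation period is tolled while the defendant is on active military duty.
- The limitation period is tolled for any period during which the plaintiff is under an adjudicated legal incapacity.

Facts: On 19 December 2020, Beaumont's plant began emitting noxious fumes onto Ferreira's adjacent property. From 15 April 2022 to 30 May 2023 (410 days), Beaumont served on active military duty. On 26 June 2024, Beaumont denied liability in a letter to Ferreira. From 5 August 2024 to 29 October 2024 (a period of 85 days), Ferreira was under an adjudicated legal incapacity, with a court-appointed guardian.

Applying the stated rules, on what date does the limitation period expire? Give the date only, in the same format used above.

27 April 2025

The claim accrued on 19 December 2020, when the wrongful act occurred.
3 years from 19 December 2020 is 19 December 2023.
Because the defendant's active military service ran from 15 April 2022 to 30 May 2023, the deadline is extended by 410 days to 1 February 2025.
The plaintiff's legal incapacity from 5 August 2024 to 29 October 2024 tolled the period for 85 days, extending the deadline to 27 April 2025.
Nothing else in the chronology tolls or restarts the period.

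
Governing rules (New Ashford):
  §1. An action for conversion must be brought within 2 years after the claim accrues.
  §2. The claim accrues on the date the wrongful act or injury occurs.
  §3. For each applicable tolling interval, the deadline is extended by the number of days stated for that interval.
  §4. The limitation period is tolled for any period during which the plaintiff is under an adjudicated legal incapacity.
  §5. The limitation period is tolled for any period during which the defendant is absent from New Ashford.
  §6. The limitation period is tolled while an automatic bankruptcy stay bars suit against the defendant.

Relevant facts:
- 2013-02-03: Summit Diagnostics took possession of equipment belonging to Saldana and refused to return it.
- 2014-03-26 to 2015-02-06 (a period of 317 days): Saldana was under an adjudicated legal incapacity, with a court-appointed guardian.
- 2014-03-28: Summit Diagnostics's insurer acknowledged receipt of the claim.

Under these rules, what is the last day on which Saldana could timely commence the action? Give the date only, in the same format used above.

The claim accrued on 2013-02-03, when the wrongful act occurred.
2 years from 2013-02-03 is 2015-02-03.
The plaintiff's legal incapacity from 2014-03-26 to 2015-02-06 tolled the period for 317 days, extending the deadline to 2015-12-17.
The other events in the timeline have no effect on the limitation period under the stated rules.

2015-12-17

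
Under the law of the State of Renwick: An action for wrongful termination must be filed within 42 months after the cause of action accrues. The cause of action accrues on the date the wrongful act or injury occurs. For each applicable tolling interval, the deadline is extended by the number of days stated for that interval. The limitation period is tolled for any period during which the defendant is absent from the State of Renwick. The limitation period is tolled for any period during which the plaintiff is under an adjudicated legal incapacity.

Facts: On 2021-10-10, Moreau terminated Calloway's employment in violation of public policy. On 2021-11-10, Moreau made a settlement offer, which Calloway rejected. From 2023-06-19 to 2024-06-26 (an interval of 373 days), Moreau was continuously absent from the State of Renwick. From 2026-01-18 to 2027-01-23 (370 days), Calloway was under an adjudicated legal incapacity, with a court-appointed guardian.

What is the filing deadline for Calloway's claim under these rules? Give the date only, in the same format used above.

The limitation period began to run on 2021-10-10.
42 months from 2021-10-10 is 2025-04-10.
The defendant's absence from the jurisdiction from 2023-06-19 to 2024-06-26 tolled the period for 373 days, extending the deadline to 2026-04-18.
The plaintiff's legal incapacity from 2026-01-18 to 2027-01-23 tolled the period for 370 days, extending the deadline to 2027-04-23.
Nothing else in the chronology tolls or restarts the period.

2027-04-23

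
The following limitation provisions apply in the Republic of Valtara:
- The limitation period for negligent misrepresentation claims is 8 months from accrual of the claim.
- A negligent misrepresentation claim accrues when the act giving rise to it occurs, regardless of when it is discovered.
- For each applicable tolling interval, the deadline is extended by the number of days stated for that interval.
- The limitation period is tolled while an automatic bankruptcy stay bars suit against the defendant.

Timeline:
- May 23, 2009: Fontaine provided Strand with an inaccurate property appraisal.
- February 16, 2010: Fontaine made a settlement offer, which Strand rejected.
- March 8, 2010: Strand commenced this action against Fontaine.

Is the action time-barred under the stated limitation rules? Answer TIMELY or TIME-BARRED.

TIME-BARRED

The claim accrued on May 23, 2009, the date of the act.
Adding the 8 months base period to May 23, 2009 gives a deadline of January 23, 2010, before any tolling.
None of the other events listed affects the running of the period under the stated rules.
The March 8, 2010 filing falls after the January 23, 2010 deadline; the claim is time-barred.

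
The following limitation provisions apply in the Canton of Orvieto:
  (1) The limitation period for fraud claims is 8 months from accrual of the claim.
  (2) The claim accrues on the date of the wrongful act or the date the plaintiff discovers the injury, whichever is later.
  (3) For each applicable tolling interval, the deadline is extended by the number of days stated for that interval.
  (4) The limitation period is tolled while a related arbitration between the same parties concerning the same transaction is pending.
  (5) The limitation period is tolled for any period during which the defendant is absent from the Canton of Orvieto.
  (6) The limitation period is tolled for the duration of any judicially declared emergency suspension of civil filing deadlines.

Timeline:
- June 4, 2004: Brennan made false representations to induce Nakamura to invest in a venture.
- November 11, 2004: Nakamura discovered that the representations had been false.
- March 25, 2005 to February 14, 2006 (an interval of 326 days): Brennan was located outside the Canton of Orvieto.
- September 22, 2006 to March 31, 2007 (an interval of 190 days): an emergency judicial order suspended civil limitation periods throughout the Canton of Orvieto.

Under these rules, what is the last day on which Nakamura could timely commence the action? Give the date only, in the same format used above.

June 2, 2006

Because discovery on November 11, 2004 post-dates the June 4, 2004 act, accrual under the later-of rule falls on November 11, 2004.
8 months from November 11, 2004 is July 11, 2005.
The period was tolled for 326 days by the defendant's absence from the jurisdiction (March 25, 2005 to February 14, 2006), pushing the deadline to June 2, 2006.
By the time the emergency suspension of filing deadlines began on September 22, 2006, the limitation period had already expired on June 2, 2006; that interval cannot revive it.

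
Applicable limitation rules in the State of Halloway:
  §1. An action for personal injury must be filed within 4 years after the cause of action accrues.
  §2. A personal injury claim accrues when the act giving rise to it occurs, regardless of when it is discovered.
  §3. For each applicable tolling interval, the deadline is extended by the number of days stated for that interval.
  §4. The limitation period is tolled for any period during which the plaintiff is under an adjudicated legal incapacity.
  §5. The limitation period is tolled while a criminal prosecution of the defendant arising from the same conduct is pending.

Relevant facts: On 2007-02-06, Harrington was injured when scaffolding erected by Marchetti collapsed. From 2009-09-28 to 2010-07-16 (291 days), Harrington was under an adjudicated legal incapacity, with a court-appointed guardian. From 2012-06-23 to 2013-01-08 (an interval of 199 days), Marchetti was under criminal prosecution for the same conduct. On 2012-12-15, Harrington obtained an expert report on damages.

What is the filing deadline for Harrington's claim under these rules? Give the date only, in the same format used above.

The cause of action accrued on 2007-02-06, the date of the act.
Adding the 4 years base period to 2007-02-06 gives a deadline of 2011-02-06, before any tolling.
The period was tolled for 291 days by the plaintiff's legal incapacity (2009-09-28 to 2010-07-16), pushing the deadline to 2011-11-24.
By the time the pending criminal prosecution began on 2012-06-23, the limitation period had already expired on 2011-11-24; that interval cannot revive it.
Nothing else in the chronology tolls or restarts the period.

2011-11-24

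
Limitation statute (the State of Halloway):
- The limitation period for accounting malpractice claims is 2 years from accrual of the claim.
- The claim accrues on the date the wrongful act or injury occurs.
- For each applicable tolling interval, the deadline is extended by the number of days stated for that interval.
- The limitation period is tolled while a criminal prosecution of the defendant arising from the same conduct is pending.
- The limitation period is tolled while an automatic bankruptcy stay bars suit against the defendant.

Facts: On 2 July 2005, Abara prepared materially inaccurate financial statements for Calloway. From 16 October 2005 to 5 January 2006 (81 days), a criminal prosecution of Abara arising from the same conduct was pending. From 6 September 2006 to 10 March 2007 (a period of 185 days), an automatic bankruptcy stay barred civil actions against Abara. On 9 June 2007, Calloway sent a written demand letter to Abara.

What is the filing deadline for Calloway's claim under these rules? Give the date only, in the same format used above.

24 March 2008

The limitation period began to run on 2 July 2005.
2 years from 2 July 2005 is 2 July 2007.
The pending criminal prosecution from 16 October 2005 to 5 January 2006 tolled the period for 81 days, extending the deadline to 21 September 2007.
The automatic bankruptcy stay from 6 September 2006 to 10 March 2007 tolled the period for 185 days, extending the deadline to 24 March 2008.
The other events in the timeline have no effect on the limitation period under the stated rules.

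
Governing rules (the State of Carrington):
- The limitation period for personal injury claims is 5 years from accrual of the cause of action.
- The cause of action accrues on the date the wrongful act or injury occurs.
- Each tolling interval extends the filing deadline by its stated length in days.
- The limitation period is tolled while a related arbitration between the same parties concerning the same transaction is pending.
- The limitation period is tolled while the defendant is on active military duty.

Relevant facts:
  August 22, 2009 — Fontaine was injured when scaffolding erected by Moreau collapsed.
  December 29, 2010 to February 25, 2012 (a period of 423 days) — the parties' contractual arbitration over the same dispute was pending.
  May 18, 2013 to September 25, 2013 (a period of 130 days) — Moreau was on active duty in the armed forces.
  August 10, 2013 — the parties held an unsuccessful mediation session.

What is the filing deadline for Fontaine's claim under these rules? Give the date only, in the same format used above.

February 26, 2016

The limitation period began to run on August 22, 2009.
Adding the 5 years base period to August 22, 2009 gives a deadline of August 22, 2014, before any tolling.
The period was tolled for 423 days by the pending related arbitration (December 29, 2010 to February 25, 2012), pushing the deadline to October 19, 2015.
Because the defendant's active military service ran from May 18, 2013 to September 25, 2013, the deadline is extended by 130 days to February 26, 2016.
Nothing else in the chronology tolls or restarts the period.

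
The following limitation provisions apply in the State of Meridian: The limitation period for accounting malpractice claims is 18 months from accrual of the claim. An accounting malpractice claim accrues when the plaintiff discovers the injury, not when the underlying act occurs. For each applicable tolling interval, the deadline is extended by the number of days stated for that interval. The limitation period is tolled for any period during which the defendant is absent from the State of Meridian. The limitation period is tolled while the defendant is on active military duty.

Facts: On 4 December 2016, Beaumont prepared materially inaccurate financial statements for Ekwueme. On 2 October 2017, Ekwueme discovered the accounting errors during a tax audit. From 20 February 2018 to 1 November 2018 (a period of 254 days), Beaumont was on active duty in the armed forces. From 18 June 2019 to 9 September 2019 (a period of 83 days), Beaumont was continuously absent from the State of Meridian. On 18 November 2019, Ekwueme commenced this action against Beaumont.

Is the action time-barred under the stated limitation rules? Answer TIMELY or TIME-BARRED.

TIMELY

Accrual is tied to discovery, so the period began on 2 October 2017 rather than on 4 December 2016 when the act occurred.
18 months from 2 October 2017 is 2 April 2019.
The period was tolled for 254 days by the defendant's active military service (20 February 2018 to 1 November 2018), pushing the deadline to 12 December 2019.
The period was tolled for 83 days by the defendant's absence from the jurisdiction (18 June 2019 to 9 September 2019), pushing the deadline to 4 March 2020.
Filing on 18 November 2019 beat the 4 March 2020 deadline — the action is timely.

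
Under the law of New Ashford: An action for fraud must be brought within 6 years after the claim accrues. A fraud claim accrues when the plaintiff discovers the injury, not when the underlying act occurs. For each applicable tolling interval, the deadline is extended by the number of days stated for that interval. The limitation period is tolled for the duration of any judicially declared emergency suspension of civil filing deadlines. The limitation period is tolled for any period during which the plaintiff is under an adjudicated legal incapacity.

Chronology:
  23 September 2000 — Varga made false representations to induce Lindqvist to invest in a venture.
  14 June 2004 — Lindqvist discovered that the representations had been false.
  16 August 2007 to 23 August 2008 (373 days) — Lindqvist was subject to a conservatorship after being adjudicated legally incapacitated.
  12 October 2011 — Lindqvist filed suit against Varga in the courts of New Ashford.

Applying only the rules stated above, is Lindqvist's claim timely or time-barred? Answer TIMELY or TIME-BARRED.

The claim did not accrue until Lindqvist discovered the injury on 14 June 2004; the 23 September 2000 act date does not start the clock under the stated rule.
The untolled deadline — 6 years after 14 June 2004 — is 14 June 2010.
The plaintiff's legal incapacity from 16 August 2007 to 23 August 2008 tolled the period for 373 days, extending the deadline to 22 June 2011.
Filing on 12 October 2011 missed the 22 June 2011 deadline — the action is time-barred.

TIME-BARRED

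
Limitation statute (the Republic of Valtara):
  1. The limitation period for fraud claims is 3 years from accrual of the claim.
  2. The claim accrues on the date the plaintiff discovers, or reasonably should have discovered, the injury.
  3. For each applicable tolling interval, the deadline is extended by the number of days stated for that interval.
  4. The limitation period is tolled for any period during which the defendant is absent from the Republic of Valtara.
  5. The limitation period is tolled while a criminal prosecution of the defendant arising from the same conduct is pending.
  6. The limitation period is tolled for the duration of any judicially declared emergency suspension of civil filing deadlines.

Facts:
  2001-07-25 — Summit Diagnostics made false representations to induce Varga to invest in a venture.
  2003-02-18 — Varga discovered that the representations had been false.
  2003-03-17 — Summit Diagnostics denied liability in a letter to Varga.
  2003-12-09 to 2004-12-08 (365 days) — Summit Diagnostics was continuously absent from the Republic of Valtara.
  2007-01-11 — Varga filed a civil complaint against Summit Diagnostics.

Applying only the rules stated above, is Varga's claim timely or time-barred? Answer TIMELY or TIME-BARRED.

The claim did not accrue until Varga discovered the injury on 2003-02-18; the 2001-07-25 act date does not start the clock under the stated rule.
3 years from 2003-02-18 is 2006-02-18.
The period was tolled for 365 days by the defendant's absence from the jurisdiction (2003-12-09 to 2004-12-08), pushing the deadline to 2007-02-18.
None of the other events listed affects the running of the period under the stated rules.
Filing on 2007-01-11 beat the 2007-02-18 deadline — the action is timely.

TIMELY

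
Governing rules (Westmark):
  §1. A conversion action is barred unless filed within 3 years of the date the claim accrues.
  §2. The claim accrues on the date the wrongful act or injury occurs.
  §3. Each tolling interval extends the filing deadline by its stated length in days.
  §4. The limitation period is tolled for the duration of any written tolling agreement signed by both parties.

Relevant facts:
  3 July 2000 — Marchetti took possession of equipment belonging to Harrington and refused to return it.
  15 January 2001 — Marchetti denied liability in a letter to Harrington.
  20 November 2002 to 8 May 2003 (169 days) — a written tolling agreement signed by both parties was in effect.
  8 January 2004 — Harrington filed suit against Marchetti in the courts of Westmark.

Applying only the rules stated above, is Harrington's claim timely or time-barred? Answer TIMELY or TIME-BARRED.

The limitation period began to run on 3 July 2000.
Adding the 3 years base period to 3 July 2000 gives a deadline of 3 July 2003, before any tolling.
The written tolling agreement from 20 November 2002 to 8 May 2003 tolled the period for 169 days, extending the deadline to 19 December 2003.
The other events in the timeline have no effect on the limitation period under the stated rules.
Filing on 8 January 2004 missed the 19 December 2003 deadline — the action is time-barred.

TIME-BARRED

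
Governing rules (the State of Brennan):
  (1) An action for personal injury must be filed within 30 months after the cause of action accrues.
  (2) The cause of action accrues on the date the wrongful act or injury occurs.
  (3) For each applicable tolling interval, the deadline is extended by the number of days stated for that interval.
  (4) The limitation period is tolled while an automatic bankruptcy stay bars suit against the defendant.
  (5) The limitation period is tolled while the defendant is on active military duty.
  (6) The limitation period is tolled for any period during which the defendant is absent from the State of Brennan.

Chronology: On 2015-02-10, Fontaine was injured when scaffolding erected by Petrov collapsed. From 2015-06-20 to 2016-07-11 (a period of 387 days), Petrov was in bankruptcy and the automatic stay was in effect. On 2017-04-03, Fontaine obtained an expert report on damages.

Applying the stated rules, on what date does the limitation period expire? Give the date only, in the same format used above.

2018-09-01

The limitation period began to run on 2015-02-10.
30 months from 2015-02-10 is 2017-08-10.
The period was tolled for 387 days by the automatic bankruptcy stay (2015-06-20 to 2016-07-11), pushing the deadline to 2018-09-01.
Nothing else in the chronology tolls or restarts the period.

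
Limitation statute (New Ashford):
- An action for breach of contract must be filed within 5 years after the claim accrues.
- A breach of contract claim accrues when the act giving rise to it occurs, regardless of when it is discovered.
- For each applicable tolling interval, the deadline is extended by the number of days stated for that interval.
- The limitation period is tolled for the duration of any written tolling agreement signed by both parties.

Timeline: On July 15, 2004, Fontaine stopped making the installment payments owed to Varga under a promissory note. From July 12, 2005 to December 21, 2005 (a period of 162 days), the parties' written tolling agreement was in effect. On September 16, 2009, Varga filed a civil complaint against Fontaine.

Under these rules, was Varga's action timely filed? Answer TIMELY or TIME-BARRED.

The claim accrued on July 15, 2004, the date of the act.
5 years from July 15, 2004 is July 15, 2009.
Because the written tolling agreement ran from July 12, 2005 to December 21, 2005, the deadline is extended by 162 days to December 24, 2009.
The September 16, 2009 filing precedes the December 24, 2009 deadline; the claim is timely.

TIMELY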